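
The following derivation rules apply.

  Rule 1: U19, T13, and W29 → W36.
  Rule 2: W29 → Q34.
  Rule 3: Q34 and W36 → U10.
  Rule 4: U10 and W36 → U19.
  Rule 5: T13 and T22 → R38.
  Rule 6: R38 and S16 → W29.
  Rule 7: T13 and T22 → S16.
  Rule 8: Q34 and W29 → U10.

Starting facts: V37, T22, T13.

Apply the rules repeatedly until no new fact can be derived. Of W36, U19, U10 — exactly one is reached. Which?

T13 and T22 hold, so S16 follows (Rule 7).
T13 and T22 hold, so R38 follows (Rule 5).
R38 and S16 hold, so W29 follows (Rule 6).
W29 holds, so Q34 follows (Rule 2).
Q34 and W29 hold, so U10 follows (Rule 8).
W36 would need U19, T13, and W29 (Rule 1), but U19 is never established. U19 would need U10 and W36 (Rule 4), but W36 is never established.

U10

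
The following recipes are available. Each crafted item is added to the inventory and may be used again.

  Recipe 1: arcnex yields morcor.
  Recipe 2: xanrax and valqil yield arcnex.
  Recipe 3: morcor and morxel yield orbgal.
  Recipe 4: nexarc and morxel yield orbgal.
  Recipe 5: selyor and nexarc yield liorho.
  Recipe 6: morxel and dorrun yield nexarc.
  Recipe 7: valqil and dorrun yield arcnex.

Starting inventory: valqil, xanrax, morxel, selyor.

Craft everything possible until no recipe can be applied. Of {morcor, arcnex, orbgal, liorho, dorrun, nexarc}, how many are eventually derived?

3

xanrax and valqil → arcnex (Recipe 2).
Using Recipe 1, arcnex makes morcor.
Using Recipe 3, morcor and morxel make orbgal.
morcor: reached.
arcnex: reached.
orbgal: reached.
liorho would need selyor and nexarc (Recipe 5), but nexarc is never obtained.
No rule produces dorrun, and it is not given.
nexarc would need morxel and dorrun (Recipe 6), but dorrun is never obtained.
Reached: morcor, arcnex, and orbgal — 3 of the 6.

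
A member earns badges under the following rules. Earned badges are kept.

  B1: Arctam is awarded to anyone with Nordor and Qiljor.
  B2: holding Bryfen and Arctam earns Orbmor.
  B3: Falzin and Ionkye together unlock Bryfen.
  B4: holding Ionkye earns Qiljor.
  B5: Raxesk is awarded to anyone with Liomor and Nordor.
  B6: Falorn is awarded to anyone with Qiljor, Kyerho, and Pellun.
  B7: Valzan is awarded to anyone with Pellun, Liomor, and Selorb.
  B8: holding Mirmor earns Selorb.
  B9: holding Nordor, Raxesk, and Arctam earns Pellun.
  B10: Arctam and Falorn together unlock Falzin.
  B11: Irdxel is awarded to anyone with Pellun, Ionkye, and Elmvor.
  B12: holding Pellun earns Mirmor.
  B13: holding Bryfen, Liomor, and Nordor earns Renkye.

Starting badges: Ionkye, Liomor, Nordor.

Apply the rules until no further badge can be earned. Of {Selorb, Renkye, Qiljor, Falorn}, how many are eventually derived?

With Liomor and Nordor, Raxesk is earned (B5).
With Ionkye, Qiljor is earned (B4).
With Nordor and Qiljor, Arctam is earned (B1).
With Nordor, Raxesk, and Arctam, Pellun is earned (B9).
With Pellun, Mirmor is earned (B12).
With Mirmor, Selorb is earned (B8).
Selorb: reached.
Renkye would need Bryfen, Liomor, and Nordor (B13), but Bryfen is never earned.
Qiljor: reached.
Falorn would need Qiljor, Kyerho, and Pellun (B6), but Kyerho is never earned.
Reached: Selorb and Qiljor — 2 of the 4.

2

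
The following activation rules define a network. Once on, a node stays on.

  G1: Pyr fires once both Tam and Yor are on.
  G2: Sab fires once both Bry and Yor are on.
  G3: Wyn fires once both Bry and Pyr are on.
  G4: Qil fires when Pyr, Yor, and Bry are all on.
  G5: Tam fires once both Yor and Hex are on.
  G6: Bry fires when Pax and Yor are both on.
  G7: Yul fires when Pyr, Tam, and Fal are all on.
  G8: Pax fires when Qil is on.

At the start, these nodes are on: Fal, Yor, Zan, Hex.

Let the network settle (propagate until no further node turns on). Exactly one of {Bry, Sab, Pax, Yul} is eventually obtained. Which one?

G5: Yor and Hex on → Tam on.
G1: Tam and Yor on → Pyr on.
Pyr, Tam, and Fal are on, so Yul fires (G7).
Sab would need Bry and Yor (G2), but Bry never turns on. Bry would need Pax and Yor (G6), but Pax never turns on. Pax would need Qil (G8), but Qil never turns on.

Yul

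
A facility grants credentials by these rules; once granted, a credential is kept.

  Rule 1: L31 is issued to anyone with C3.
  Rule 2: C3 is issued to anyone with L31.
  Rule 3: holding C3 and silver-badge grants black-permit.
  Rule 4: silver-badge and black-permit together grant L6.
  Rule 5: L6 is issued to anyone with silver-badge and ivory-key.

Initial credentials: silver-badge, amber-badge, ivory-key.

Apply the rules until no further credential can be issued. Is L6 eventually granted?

Holding silver-badge and ivory-key grants L6 (Rule 5).

Yes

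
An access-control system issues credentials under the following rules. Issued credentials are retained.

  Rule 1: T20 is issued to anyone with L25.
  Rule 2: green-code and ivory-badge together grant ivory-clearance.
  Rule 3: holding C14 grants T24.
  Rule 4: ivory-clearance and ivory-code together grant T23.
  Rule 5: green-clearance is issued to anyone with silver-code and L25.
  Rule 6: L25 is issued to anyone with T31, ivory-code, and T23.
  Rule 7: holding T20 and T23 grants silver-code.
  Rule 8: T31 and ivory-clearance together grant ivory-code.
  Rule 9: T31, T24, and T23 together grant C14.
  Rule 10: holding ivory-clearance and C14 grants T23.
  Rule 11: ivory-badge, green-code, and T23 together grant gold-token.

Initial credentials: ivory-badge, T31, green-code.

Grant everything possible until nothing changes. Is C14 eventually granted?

C14 would need T31, T24, and T23 (Rule 9), but T24 is never granted.

No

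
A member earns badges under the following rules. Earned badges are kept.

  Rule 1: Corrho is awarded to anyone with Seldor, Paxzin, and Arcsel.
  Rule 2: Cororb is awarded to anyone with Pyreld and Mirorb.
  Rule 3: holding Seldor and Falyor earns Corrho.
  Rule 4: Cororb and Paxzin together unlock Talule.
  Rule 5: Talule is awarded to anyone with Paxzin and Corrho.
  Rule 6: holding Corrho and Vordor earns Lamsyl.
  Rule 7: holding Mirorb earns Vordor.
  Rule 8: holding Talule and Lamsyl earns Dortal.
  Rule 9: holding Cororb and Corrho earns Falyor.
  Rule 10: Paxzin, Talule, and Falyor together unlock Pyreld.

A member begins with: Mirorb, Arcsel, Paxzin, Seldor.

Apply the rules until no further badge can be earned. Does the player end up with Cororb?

No

Cororb would need Pyreld and Mirorb (Rule 2), but Pyreld is never earned.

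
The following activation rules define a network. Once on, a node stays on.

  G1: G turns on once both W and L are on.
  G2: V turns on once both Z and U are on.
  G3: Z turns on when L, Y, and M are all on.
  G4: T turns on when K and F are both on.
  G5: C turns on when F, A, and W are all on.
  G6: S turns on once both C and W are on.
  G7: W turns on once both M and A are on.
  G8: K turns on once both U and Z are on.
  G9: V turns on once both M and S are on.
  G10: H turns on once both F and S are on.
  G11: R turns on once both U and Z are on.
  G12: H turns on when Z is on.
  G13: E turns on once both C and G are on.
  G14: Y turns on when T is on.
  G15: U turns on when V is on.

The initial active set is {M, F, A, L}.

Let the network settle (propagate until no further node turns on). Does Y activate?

Y would need T (G14), but T never turns on.

No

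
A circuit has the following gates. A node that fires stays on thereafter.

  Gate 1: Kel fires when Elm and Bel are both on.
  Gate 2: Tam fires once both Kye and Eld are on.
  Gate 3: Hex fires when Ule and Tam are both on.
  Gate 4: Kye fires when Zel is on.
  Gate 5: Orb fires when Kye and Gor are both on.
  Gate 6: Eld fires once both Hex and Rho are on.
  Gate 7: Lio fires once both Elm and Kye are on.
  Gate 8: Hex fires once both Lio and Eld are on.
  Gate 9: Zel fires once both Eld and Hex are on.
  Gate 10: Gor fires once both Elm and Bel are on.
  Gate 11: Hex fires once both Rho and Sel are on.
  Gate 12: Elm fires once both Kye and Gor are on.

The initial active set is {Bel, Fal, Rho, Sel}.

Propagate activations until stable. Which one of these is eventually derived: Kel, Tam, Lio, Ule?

Rho and Sel are on, so Hex fires (Gate 11).
Hex and Rho are on, so Eld fires (Gate 6).
Gate 9: Eld and Hex on → Zel on.
Gate 4: Zel on → Kye on.
Kye and Eld are on, so Tam fires (Gate 2).
Lio would need Elm and Kye (Gate 7), but Elm never turns on. No rule produces Ule, and it is not given. Kel would need Elm and Bel (Gate 1), but Elm never turns on.

Tam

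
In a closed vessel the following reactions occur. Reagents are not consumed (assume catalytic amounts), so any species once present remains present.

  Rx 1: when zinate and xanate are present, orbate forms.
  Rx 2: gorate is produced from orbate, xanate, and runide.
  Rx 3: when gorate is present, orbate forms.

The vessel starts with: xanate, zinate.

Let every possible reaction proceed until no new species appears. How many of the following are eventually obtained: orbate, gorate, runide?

zinate and xanate present → orbate forms (Rx 1).
orbate: reached.
gorate would need orbate, xanate, and runide (Rx 2), but runide never forms.
No rule produces runide, and it is not given.
Reached: orbate — 1 of the 3.

1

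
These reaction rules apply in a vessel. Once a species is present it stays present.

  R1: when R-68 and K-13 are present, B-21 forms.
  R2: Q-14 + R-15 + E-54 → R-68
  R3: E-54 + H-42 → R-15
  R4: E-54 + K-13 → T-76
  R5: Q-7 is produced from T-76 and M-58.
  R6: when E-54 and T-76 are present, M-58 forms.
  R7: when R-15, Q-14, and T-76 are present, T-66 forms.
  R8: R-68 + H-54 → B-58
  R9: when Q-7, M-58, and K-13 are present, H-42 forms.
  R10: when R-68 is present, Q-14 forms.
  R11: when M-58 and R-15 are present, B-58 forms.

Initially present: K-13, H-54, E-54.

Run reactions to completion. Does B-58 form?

E-54 and K-13 present → T-76 forms (R4).
E-54 and T-76 present → M-58 forms (R6).
T-76 and M-58 present → Q-7 forms (R5).
Q-7, M-58, and K-13 present → H-42 forms (R9).
E-54 and H-42 present → R-15 forms (R3).
M-58 and R-15 present → B-58 forms (R11).

Yes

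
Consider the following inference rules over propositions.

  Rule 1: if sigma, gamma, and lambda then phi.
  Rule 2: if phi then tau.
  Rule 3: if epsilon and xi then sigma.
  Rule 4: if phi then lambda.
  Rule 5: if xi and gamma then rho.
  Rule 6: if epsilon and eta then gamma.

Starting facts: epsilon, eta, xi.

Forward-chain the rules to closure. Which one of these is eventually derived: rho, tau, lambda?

rho

epsilon and eta hold, so gamma follows (Rule 6).
xi and gamma hold, so rho follows (Rule 5).
lambda would need phi (Rule 4), but phi is never established. tau would need phi (Rule 2), but phi is never established.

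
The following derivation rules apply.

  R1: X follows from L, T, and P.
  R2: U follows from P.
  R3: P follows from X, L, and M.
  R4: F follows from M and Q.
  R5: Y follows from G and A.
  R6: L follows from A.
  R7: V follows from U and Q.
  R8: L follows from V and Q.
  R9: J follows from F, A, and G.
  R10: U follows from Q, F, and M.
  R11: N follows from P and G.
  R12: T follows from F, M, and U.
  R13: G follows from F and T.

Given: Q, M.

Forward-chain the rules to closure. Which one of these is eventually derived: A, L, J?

L

From M and Q, R4 gives F.
Q, F, and M hold, so U follows (R10).
U and Q hold, so V follows (R7).
From V and Q, R8 gives L.
No rule produces A, and it is not given. J would need F, A, and G (R9), but A is never established.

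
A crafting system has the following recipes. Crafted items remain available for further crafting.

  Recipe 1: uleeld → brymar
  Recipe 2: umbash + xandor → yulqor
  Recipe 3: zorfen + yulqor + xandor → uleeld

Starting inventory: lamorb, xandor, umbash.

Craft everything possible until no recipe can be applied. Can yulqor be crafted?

Using Recipe 2, umbash and xandor make yulqor.

Yes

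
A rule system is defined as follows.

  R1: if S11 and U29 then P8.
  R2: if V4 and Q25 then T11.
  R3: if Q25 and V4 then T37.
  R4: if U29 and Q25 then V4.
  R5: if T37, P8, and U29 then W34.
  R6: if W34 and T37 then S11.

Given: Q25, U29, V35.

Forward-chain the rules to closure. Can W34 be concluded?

W34 would need T37, P8, and U29 (R5), but P8 is never established.

No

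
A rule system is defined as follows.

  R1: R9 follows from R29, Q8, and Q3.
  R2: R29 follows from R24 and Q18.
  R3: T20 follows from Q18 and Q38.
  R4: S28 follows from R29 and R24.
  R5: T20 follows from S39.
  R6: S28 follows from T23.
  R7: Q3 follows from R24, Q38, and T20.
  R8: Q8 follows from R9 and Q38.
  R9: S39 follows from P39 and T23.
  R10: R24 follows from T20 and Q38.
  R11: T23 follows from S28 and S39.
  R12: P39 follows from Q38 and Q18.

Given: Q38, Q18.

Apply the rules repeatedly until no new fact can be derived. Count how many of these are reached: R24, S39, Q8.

1

From Q18 and Q38, R3 gives T20.
T20 and Q38 hold, so R24 follows (R10).
R24: reached.
S39 would need P39 and T23 (R9), but T23 is never established.
Q8 would need R9 and Q38 (R8), but R9 is never established.
Reached: R24 — 1 of the 3.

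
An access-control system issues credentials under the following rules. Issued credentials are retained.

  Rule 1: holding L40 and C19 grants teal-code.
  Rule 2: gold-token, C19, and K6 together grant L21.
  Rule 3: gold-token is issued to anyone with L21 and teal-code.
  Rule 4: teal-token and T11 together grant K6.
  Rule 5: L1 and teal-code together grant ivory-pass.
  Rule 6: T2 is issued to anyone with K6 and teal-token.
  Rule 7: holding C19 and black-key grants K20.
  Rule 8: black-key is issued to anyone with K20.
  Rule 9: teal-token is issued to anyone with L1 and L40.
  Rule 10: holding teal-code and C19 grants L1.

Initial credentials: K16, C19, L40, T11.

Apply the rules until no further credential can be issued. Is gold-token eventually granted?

No

gold-token would need L21 and teal-code (Rule 3), but L21 is never granted.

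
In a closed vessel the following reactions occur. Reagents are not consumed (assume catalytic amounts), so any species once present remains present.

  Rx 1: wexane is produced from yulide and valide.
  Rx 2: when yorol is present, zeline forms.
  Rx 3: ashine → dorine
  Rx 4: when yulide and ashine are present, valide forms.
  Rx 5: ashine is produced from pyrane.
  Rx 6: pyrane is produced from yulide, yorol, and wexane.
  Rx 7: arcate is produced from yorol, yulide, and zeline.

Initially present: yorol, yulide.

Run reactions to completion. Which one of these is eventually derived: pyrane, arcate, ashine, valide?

arcate

yorol present → zeline forms (Rx 2).
yorol, yulide, and zeline present → arcate forms (Rx 7).
ashine would need pyrane (Rx 5), but pyrane never forms. valide would need yulide and ashine (Rx 4), but ashine never forms. pyrane would need yulide, yorol, and wexane (Rx 6), but wexane never forms.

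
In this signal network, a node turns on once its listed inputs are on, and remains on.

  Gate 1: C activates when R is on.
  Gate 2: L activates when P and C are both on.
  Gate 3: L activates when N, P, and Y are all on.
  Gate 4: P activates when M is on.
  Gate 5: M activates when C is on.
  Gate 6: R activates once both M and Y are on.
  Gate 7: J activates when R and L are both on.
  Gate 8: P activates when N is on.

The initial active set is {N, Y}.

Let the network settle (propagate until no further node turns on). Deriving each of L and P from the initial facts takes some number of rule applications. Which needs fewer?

P: Gate 8: N on → P on. [1 rule application]
L: N is on, so P activates (Gate 8). Gate 3: N, P, and Y on → L on. [2 rule applications]
P needs fewer.

P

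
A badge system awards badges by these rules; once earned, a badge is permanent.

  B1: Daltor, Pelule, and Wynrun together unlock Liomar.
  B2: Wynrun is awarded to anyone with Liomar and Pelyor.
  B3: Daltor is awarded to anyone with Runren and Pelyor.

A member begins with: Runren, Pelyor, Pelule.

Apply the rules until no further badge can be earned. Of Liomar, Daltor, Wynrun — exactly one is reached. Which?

Daltor

With Runren and Pelyor, Daltor is earned (B3).
Wynrun would need Liomar and Pelyor (B2), but Liomar is never earned. Liomar would need Daltor, Pelule, and Wynrun (B1), but Wynrun is never earned.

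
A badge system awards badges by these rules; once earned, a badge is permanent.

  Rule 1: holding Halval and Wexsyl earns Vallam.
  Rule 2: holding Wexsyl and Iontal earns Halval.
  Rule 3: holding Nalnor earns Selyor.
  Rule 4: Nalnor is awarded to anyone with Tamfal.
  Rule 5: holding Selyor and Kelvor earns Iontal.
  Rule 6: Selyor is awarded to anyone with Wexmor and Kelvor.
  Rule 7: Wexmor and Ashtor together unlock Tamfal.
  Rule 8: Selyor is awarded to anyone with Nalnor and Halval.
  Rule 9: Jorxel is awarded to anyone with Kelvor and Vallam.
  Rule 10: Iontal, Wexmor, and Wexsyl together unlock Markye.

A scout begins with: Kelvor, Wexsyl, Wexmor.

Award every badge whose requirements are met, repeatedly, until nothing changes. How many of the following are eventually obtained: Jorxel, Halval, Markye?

3

With Wexmor and Kelvor, Selyor is earned (Rule 6).
With Selyor and Kelvor, Iontal is earned (Rule 5).
With Iontal, Wexmor, and Wexsyl, Markye is earned (Rule 10).
With Wexsyl and Iontal, Halval is earned (Rule 2).
With Halval and Wexsyl, Vallam is earned (Rule 1).
With Kelvor and Vallam, Jorxel is earned (Rule 9).
Jorxel: reached.
Halval: reached.
Markye: reached.
All 3 are reached.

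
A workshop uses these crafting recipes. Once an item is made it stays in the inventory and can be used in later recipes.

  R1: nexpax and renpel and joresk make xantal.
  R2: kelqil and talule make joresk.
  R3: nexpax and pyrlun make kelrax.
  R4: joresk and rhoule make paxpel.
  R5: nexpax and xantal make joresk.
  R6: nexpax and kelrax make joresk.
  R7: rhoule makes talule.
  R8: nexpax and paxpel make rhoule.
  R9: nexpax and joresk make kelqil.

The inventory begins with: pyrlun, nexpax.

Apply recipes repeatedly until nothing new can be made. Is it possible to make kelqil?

Yes

Using R3, nexpax and pyrlun make kelrax.
nexpax and kelrax → joresk (R6).
nexpax and joresk → kelqil (R9).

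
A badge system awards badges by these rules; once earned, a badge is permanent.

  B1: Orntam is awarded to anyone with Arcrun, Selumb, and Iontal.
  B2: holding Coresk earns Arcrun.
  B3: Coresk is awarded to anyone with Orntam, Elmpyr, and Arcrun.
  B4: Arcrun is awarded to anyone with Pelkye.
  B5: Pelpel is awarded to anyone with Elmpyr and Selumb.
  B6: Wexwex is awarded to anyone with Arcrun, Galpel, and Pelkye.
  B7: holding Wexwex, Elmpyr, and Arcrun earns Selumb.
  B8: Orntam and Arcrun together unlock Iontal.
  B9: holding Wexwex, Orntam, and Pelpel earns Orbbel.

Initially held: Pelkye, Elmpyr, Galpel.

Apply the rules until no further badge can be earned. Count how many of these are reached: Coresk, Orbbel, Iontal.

Coresk would need Orntam, Elmpyr, and Arcrun (B3), but Orntam is never earned.
Orbbel would need Wexwex, Orntam, and Pelpel (B9), but Orntam is never earned.
Iontal would need Orntam and Arcrun (B8), but Orntam is never earned.
None of the 3 are reached.

0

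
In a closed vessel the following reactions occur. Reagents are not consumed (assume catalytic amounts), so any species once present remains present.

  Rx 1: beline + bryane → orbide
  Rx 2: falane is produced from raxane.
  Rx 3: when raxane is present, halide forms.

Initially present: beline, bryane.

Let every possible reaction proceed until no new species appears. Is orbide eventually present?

beline and bryane present → orbide forms (Rx 1).

Yes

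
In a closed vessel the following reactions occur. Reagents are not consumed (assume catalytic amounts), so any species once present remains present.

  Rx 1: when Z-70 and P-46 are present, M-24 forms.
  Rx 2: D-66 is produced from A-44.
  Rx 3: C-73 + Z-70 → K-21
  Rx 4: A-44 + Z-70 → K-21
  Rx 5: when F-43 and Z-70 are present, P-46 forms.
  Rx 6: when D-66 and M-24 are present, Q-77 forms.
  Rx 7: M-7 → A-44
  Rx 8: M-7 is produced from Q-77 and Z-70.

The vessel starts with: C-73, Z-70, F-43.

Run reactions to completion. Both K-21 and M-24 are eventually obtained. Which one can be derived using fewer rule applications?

K-21

K-21: C-73 and Z-70 present → K-21 forms (Rx 3). [1 rule application]
M-24: F-43 and Z-70 present → P-46 forms (Rx 5). Z-70 and P-46 present → M-24 forms (Rx 1). [2 rule applications]
K-21 needs fewer.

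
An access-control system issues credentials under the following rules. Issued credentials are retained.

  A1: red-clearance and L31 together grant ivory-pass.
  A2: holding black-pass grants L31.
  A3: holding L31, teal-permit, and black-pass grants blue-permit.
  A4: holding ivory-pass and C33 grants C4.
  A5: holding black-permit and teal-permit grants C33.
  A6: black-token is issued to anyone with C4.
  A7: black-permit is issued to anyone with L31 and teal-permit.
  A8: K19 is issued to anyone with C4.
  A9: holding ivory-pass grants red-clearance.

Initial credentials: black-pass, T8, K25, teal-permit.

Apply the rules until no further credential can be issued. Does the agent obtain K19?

No

K19 would need C4 (A8), but C4 is never granted.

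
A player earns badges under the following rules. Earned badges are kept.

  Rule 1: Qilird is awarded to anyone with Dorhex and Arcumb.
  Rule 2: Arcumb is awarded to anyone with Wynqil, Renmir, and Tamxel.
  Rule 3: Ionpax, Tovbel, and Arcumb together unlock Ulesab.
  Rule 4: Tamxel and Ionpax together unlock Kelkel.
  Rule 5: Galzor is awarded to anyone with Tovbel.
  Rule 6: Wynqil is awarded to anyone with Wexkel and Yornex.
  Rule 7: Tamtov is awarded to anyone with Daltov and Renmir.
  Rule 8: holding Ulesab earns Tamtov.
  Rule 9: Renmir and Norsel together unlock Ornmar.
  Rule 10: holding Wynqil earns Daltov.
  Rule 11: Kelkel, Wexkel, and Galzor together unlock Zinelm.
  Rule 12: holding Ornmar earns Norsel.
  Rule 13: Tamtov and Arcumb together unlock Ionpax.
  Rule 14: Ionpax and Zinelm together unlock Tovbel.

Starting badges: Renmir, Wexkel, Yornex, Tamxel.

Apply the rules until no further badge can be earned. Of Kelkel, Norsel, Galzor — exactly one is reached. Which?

With Wexkel and Yornex, Wynqil is earned (Rule 6).
With Wynqil, Daltov is earned (Rule 10).
With Wynqil, Renmir, and Tamxel, Arcumb is earned (Rule 2).
With Daltov and Renmir, Tamtov is earned (Rule 7).
With Tamtov and Arcumb, Ionpax is earned (Rule 13).
With Tamxel and Ionpax, Kelkel is earned (Rule 4).
Galzor would need Tovbel (Rule 5), but Tovbel is never earned. Norsel would need Ornmar (Rule 12), but Ornmar is never earned.

Kelkel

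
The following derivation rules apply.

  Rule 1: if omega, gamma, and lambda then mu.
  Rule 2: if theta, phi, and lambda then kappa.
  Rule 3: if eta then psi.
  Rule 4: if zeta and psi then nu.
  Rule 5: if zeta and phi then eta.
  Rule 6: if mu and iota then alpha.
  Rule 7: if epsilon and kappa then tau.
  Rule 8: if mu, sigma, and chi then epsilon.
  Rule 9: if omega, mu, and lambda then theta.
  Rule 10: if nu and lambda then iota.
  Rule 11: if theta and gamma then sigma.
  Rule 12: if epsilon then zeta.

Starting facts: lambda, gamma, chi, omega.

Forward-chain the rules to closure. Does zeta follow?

From omega, gamma, and lambda, Rule 1 gives mu.
omega, mu, and lambda hold, so theta follows (Rule 9).
From theta and gamma, Rule 11 gives sigma.
mu, sigma, and chi hold, so epsilon follows (Rule 8).
epsilon holds, so zeta follows (Rule 12).

Yes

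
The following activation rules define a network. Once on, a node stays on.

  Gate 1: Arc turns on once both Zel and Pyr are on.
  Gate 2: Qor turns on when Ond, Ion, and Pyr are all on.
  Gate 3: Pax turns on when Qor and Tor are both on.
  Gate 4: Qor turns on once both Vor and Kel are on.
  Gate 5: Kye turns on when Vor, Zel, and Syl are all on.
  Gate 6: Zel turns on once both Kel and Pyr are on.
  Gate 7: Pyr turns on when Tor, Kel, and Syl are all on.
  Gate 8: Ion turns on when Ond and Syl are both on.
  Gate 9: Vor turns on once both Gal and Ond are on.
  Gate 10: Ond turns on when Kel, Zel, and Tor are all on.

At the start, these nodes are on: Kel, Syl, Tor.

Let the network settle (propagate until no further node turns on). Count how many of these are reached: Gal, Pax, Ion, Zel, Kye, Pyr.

Tor, Kel, and Syl are on, so Pyr turns on (Gate 7).
Kel and Pyr are on, so Zel turns on (Gate 6).
Kel, Zel, and Tor are on, so Ond turns on (Gate 10).
Ond and Syl are on, so Ion turns on (Gate 8).
Ond, Ion, and Pyr are on, so Qor turns on (Gate 2).
Gate 3: Qor and Tor on → Pax on.
No rule produces Gal, and it is not given.
Pax: reached.
Ion: reached.
Zel: reached.
Kye would need Vor, Zel, and Syl (Gate 5), but Vor never turns on.
Pyr: reached.
Reached: Pax, Ion, Zel, and Pyr — 4 of the 6.

4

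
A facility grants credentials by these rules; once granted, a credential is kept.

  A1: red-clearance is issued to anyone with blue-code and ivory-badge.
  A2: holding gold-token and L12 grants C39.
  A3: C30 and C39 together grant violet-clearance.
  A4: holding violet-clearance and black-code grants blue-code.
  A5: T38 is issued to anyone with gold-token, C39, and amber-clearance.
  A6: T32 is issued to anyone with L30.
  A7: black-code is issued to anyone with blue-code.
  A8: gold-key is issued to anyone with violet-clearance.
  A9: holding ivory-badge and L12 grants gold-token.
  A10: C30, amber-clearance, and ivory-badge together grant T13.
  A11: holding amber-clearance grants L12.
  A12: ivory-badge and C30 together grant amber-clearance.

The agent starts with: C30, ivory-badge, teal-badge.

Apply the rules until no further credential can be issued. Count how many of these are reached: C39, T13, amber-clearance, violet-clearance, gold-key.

Holding ivory-badge and C30 grants amber-clearance (A12).
Holding C30, amber-clearance, and ivory-badge grants T13 (A10).
Holding amber-clearance grants L12 (A11).
Holding ivory-badge and L12 grants gold-token (A9).
Holding gold-token and L12 grants C39 (A2).
Holding C30 and C39 grants violet-clearance (A3).
Holding violet-clearance grants gold-key (A8).
C39: reached.
T13: reached.
amber-clearance: reached.
violet-clearance: reached.
gold-key: reached.
All 5 are reached.

5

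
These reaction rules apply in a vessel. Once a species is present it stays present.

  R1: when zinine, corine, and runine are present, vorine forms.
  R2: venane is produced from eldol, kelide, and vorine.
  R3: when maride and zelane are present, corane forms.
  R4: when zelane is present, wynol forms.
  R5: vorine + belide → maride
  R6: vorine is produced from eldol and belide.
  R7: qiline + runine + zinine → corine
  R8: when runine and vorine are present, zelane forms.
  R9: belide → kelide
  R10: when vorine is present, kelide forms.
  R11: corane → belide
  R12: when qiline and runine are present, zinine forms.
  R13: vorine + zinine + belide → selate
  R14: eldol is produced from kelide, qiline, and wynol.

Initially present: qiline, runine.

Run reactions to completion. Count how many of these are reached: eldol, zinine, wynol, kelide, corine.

qiline and runine present → zinine forms (R12).
qiline, runine, and zinine present → corine forms (R7).
zinine, corine, and runine present → vorine forms (R1).
runine and vorine present → zelane forms (R8).
vorine present → kelide forms (R10).
zelane present → wynol forms (R4).
kelide, qiline, and wynol present → eldol forms (R14).
eldol: reached.
zinine: reached.
wynol: reached.
kelide: reached.
corine: reached.
All 5 are reached.

5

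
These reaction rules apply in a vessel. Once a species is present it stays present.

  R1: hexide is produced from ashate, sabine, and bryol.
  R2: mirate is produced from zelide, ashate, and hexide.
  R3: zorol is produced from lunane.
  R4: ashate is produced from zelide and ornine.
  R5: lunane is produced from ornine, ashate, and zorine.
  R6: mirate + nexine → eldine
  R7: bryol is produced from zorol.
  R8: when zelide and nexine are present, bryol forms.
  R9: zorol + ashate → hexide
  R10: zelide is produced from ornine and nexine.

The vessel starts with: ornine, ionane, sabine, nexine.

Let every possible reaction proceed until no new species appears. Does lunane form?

lunane would need ornine, ashate, and zorine (R5), but zorine never forms.

No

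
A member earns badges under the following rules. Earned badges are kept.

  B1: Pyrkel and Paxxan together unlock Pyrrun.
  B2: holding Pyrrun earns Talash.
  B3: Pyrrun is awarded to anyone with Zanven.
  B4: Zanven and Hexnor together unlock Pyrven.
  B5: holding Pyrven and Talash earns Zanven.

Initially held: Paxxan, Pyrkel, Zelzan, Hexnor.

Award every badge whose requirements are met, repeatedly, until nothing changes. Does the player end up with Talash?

Yes

With Pyrkel and Paxxan, Pyrrun is earned (B1).
With Pyrrun, Talash is earned (B2).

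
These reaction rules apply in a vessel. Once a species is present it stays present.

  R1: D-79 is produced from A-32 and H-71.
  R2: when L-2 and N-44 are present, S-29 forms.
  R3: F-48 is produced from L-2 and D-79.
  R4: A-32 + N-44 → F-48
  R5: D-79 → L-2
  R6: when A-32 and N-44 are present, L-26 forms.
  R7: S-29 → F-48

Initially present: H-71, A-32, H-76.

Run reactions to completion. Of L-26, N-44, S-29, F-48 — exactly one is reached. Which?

A-32 and H-71 present → D-79 forms (R1).
D-79 present → L-2 forms (R5).
L-2 and D-79 present → F-48 forms (R3).
No rule produces N-44, and it is not given. L-26 would need A-32 and N-44 (R6), but N-44 never forms. S-29 would need L-2 and N-44 (R2), but N-44 never forms.

F-48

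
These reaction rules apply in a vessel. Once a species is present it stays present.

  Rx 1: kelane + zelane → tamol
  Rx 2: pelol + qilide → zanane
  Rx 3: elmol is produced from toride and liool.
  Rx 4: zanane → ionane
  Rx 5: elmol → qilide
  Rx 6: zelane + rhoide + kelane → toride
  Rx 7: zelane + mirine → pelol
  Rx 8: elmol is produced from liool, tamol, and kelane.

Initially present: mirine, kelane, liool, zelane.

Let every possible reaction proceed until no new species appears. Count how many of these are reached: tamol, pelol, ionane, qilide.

4

kelane and zelane present → tamol forms (Rx 1).
zelane and mirine present → pelol forms (Rx 7).
liool, tamol, and kelane present → elmol forms (Rx 8).
elmol present → qilide forms (Rx 5).
pelol and qilide present → zanane forms (Rx 2).
zanane present → ionane forms (Rx 4).
tamol: reached.
pelol: reached.
ionane: reached.
qilide: reached.
All 4 are reached.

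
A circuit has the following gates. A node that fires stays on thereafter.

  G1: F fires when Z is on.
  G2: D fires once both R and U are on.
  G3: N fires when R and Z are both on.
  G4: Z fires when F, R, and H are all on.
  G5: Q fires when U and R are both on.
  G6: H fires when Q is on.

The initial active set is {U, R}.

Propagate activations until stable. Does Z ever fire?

Z would need F, R, and H (G4), but F never turns on.

No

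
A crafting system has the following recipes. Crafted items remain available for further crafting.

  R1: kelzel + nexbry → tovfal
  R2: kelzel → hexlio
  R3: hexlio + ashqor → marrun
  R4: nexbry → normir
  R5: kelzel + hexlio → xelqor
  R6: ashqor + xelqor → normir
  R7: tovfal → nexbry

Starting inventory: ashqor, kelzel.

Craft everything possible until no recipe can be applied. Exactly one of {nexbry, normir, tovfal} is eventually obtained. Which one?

Using R2, kelzel makes hexlio.
kelzel + hexlio → xelqor (R5).
ashqor + xelqor → normir (R6).
nexbry would need tovfal (R7), but tovfal is never obtained. tovfal would need kelzel and nexbry (R1), but nexbry is never obtained.

normir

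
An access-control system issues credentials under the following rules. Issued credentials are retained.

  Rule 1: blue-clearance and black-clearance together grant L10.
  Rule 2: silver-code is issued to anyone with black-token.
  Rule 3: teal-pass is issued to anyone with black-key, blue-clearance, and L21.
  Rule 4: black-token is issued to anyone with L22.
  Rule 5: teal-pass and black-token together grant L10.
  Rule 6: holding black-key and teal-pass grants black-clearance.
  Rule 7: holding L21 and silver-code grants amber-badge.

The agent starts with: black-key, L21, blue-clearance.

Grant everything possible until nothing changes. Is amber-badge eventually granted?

amber-badge would need L21 and silver-code (Rule 7), but silver-code is never granted.

No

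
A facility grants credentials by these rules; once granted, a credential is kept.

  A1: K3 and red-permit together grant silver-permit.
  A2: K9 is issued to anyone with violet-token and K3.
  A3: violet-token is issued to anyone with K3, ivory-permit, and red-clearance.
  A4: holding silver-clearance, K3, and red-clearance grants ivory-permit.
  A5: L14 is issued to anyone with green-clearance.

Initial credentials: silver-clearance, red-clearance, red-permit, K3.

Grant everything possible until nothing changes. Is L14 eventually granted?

No

L14 would need green-clearance (A5), but green-clearance is never granted.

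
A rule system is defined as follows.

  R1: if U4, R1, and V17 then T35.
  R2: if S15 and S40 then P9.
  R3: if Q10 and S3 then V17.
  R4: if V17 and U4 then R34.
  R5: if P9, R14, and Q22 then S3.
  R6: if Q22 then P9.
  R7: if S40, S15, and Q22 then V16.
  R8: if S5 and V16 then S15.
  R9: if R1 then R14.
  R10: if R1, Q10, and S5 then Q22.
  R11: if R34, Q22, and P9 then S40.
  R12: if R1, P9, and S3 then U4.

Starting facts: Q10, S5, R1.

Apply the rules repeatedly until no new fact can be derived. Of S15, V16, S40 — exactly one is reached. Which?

R1, Q10, and S5 hold, so Q22 follows (R10).
R1 holds, so R14 follows (R9).
Q22 holds, so P9 follows (R6).
P9, R14, and Q22 hold, so S3 follows (R5).
Q10 and S3 hold, so V17 follows (R3).
R1, P9, and S3 hold, so U4 follows (R12).
V17 and U4 hold, so R34 follows (R4).
From R34, Q22, and P9, R11 gives S40.
V16 would need S40, S15, and Q22 (R7), but S15 is never established. S15 would need S5 and V16 (R8), but V16 is never established.

S40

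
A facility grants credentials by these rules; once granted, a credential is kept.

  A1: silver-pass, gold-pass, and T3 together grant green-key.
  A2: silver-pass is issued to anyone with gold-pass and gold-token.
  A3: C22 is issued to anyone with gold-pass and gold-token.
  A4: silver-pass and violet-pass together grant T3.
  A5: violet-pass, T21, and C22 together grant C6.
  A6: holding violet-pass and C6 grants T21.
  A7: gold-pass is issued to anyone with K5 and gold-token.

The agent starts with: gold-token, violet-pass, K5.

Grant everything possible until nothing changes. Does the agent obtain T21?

T21 would need violet-pass and C6 (A6), but C6 is never granted.

No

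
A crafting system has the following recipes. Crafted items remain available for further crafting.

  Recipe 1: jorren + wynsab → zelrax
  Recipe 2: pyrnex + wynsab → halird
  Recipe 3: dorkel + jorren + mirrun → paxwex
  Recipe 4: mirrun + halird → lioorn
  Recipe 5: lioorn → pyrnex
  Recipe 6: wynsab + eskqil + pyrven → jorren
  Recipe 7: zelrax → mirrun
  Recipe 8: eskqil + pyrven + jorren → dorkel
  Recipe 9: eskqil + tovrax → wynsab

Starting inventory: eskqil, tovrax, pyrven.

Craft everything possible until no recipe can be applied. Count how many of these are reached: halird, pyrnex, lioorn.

0

halird would need pyrnex and wynsab (Recipe 2), but pyrnex is never obtained.
pyrnex would need lioorn (Recipe 5), but lioorn is never obtained.
lioorn would need mirrun and halird (Recipe 4), but halird is never obtained.
None of the 3 are reached.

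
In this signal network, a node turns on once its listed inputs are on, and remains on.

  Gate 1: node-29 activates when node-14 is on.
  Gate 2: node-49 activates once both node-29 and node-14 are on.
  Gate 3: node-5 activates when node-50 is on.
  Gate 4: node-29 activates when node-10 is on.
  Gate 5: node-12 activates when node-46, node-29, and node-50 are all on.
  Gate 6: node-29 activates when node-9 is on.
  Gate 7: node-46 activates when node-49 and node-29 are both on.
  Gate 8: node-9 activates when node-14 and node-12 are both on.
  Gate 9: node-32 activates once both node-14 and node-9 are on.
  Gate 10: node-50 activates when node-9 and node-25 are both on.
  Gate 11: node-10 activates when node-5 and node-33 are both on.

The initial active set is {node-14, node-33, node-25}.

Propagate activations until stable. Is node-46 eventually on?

Yes

Gate 1: node-14 on → node-29 on.
Gate 2: node-29 and node-14 on → node-49 on.
node-49 and node-29 are on, so node-46 activates (Gate 7).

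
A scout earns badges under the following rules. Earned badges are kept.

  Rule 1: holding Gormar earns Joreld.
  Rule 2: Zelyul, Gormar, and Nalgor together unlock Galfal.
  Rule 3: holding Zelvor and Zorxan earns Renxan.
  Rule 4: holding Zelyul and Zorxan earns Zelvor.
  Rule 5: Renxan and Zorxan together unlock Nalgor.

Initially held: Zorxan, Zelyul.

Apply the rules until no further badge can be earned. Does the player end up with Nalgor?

Yes

With Zelyul and Zorxan, Zelvor is earned (Rule 4).
With Zelvor and Zorxan, Renxan is earned (Rule 3).
With Renxan and Zorxan, Nalgor is earned (Rule 5).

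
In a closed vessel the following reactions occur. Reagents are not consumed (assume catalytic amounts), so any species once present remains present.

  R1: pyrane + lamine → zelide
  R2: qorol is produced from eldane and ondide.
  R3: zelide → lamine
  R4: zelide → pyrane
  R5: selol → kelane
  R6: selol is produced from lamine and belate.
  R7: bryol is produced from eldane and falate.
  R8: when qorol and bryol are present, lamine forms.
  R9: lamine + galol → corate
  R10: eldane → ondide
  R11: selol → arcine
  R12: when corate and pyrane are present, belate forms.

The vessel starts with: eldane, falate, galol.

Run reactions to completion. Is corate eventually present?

Yes

eldane present → ondide forms (R10).
eldane and falate present → bryol forms (R7).
eldane and ondide present → qorol forms (R2).
qorol and bryol present → lamine forms (R8).
lamine and galol present → corate forms (R9).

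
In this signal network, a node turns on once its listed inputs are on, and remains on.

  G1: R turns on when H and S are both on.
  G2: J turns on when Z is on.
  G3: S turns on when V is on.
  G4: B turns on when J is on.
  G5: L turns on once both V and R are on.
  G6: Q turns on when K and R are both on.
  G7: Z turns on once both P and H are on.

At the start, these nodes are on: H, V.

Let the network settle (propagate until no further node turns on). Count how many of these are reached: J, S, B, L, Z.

G3: V on → S on.
H and S are on, so R turns on (G1).
V and R are on, so L turns on (G5).
J would need Z (G2), but Z never turns on.
S: reached.
B would need J (G4), but J never turns on.
L: reached.
Z would need P and H (G7), but P never turns on.
Reached: S and L — 2 of the 5.

2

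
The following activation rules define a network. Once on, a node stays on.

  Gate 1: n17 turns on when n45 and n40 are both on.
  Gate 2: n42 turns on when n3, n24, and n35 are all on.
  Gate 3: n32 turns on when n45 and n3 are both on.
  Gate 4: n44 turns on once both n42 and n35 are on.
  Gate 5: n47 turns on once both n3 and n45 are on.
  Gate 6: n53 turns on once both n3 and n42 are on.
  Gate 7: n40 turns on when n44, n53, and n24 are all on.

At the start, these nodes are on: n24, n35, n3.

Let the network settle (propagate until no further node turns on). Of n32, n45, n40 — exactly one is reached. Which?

n3, n24, and n35 are on, so n42 turns on (Gate 2).
Gate 6: n3 and n42 on → n53 on.
n42 and n35 are on, so n44 turns on (Gate 4).
n44, n53, and n24 are on, so n40 turns on (Gate 7).
n32 would need n45 and n3 (Gate 3), but n45 never turns on. No rule produces n45, and it is not given.

n40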